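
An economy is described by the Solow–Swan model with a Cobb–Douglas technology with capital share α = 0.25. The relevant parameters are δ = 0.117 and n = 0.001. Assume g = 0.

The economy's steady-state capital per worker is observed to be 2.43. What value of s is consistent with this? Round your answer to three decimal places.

At the steady state, Δk = 0, so s·k^α = (n + δ)·k.
So s / (n + δ) = (k*)^(1−α) = 2.43^0.75 = 1.9463.
Therefore s = 1.9463 × (n + δ) = 1.9463 × 0.118 = 0.2297.

s ≈ 0.230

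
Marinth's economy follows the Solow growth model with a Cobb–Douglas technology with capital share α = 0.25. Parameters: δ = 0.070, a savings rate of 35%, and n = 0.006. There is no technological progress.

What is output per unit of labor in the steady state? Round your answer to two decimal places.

y* ≈ 1.66

At the steady state, Δk = 0, so s·k^α = (n + δ)·k.
Rearranging, k^(1−α) = s / (n + δ).
k^0.75 = 0.35 / (0.006 + 0.070) = 0.35 / 0.076 = 4.6053
k* = 4.6053^(1/0.75) ≈ 7.6620
y* = (k*)^α = 7.6620^0.25 ≈ 1.6637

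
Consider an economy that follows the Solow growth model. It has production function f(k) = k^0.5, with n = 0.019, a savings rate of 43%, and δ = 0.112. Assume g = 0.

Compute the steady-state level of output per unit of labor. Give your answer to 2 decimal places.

At the steady state, Δk = 0, so s·k^α = (n + δ)·k.
Rearranging, k^(1−α) = s / (n + δ).
k^0.5 = 0.43 / (0.019 + 0.112) = 0.43 / 0.131 = 3.2824
k* = 3.2824^(1/0.5) ≈ 10.7741
y* = (k*)^α = 10.7741^0.5 ≈ 3.2824

y* = 3.28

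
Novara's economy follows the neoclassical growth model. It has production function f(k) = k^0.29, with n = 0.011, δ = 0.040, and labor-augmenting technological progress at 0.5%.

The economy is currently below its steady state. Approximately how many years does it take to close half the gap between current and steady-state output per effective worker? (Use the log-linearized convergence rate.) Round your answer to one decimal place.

about 17.4 years

Near the steady state the convergence rate is λ = (1 − α)(n + g + δ).
λ = (1 − 0.29) × 0.056 = 0.71 × 0.056 = 0.03976
Half-life = ln 2 / λ = 0.6931 / 0.03976 ≈ 17.43 years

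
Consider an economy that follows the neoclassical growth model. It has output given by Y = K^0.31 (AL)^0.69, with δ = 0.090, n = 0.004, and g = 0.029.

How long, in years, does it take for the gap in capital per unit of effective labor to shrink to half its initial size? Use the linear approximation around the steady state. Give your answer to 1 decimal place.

t_½ ≈ 8.2 years

Near the steady state the convergence rate is λ = (1 − α)(n + g + δ).
λ = (1 − 0.31) × 0.123 = 0.69 × 0.123 = 0.08487
Half-life = ln 2 / λ = 0.6931 / 0.08487 ≈ 8.17 years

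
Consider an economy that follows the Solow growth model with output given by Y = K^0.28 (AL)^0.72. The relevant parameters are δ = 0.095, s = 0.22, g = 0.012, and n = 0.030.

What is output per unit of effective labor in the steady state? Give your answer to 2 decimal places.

y* = 1.20

At the steady state, Δk = 0, so s·k^α = (n + g + δ)·k.
Rearranging, k^(1−α) = s / (n + g + δ).
k^0.72 = 0.22 / (0.030 + 0.012 + 0.095) = 0.22 / 0.137 = 1.6058
k* = 1.6058^(1/0.72) ≈ 1.9306
y* = (k*)^α = 1.9306^0.28 ≈ 1.2022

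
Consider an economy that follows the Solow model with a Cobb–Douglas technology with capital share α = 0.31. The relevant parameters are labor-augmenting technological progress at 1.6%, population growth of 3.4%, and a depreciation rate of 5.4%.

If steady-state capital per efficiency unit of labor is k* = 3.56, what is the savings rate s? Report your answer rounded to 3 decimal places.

Steady state requires s·f(k) = (n + g + δ)·k, i.e. s·k^α = (n + g + δ)·k.
So s / (n + g + δ) = (k*)^(1−α) = 3.56^0.69 = 2.4016.
Therefore s = 2.4016 × (n + g + δ) = 2.4016 × 0.104 = 0.2498.

s ≈ 0.250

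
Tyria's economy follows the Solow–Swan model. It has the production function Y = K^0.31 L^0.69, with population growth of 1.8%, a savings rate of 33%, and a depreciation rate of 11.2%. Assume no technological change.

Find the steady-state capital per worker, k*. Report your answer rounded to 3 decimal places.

Steady state requires s·f(k) = (n + δ)·k, i.e. s·k^α = (n + δ)·k.
Rearranging, k^(1−α) = s / (n + δ).
k^0.69 = 0.33 / (0.018 + 0.112) = 0.33 / 0.130 = 2.5385
k* = 2.5385^(1/0.69) ≈ 3.8578

k* = 3.858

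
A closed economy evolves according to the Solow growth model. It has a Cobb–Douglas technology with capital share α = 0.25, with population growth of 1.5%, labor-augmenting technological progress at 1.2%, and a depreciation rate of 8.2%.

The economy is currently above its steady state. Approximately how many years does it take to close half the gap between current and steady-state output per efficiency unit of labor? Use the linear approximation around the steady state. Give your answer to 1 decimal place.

Near the steady state the convergence rate is λ = (1 − α)(n + g + δ).
λ = (1 − 0.25) × 0.109 = 0.75 × 0.109 = 0.08175
Half-life = ln 2 / λ = 0.6931 / 0.08175 ≈ 8.48 years

about 8.5 years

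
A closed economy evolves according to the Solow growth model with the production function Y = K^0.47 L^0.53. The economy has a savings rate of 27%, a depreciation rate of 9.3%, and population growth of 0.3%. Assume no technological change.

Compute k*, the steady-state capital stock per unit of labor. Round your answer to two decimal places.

Steady state requires s·f(k) = (n + δ)·k, i.e. s·k^α = (n + δ)·k.
Rearranging, k^(1−α) = s / (n + δ).
k^0.53 = 0.27 / (0.003 + 0.093) = 0.27 / 0.096 = 2.8125
k* = 2.8125^(1/0.53) ≈ 7.0363

k* = 7.04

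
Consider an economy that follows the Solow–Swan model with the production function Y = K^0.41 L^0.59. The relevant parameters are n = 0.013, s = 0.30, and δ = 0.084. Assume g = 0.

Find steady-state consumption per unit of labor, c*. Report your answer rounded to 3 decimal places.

Steady state requires s·f(k) = (n + δ)·k, i.e. s·k^α = (n + δ)·k.
Dividing both sides by k: k^(1−α) = s / (n + δ).
k^0.59 = 0.30 / (0.013 + 0.084) = 0.30 / 0.097 = 3.0928
k* = 3.0928^(1/0.59) ≈ 6.7781
y* = (k*)^α = 6.7781^0.41 ≈ 2.1916
c* = (1 − s)·y* = (1 − 0.30) × 2.1916 ≈ 1.5341

c* ≈ 1.534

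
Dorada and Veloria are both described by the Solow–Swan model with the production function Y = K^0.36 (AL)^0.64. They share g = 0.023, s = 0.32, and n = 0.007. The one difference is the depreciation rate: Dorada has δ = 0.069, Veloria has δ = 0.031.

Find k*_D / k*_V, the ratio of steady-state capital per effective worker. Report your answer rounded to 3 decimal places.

k*_D / k*_V ≈ 0.469

Steady-state k* = [s/(n + g + δ)]^(1/(1−α)), so the ratio is [ (s_D/(n + g + δ)_D) / (s_V/(n + g + δ)_V) ]^1.5625.
s_D/(n + g + δ)_D = 0.32/0.099 = 3.2323; s_V/(n + g + δ)_V = 0.32/0.061 = 5.2459.
Ratio = (3.2323/5.2459)^1.5625 = 0.6162^1.5625 ≈ 0.4693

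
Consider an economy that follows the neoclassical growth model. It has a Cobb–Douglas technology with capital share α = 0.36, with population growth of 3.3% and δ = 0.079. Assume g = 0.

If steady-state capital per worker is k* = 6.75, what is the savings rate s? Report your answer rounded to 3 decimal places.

s ≈ 0.380

Steady state requires s·f(k) = (n + δ)·k, i.e. s·k^α = (n + δ)·k.
So s / (n + δ) = (k*)^(1−α) = 6.75^0.64 = 3.3943.
Therefore s = 3.3943 × (n + δ) = 3.3943 × 0.112 = 0.3802.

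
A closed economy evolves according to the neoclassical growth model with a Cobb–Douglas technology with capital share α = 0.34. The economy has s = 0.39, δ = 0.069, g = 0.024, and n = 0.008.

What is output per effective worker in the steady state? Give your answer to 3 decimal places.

At the steady state, Δk = 0, so s·k^α = (n + g + δ)·k.
Dividing both sides by k: k^(1−α) = s / (n + g + δ).
k^0.66 = 0.39 / (0.008 + 0.024 + 0.069) = 0.39 / 0.101 = 3.8614
k* = 3.8614^(1/0.66) ≈ 7.7447
y* = (k*)^α = 7.7447^0.34 ≈ 2.0057

y* ≈ 2.006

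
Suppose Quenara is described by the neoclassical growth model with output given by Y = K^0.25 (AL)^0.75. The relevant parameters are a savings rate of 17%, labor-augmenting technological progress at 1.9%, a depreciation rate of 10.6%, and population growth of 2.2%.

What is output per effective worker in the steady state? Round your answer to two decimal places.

y* = 1.05

Steady state requires s·f(k) = (n + g + δ)·k, i.e. s·k^α = (n + g + δ)·k.
Dividing both sides by k: k^(1−α) = s / (n + g + δ).
k^0.75 = 0.17 / (0.022 + 0.019 + 0.106) = 0.17 / 0.147 = 1.1565
k* = 1.1565^(1/0.75) ≈ 1.2139
y* = (k*)^α = 1.2139^0.25 ≈ 1.0497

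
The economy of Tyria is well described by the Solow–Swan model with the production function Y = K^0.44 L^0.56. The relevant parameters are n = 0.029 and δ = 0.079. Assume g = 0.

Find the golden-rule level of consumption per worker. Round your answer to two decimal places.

c_gold ≈ 1.69

At the golden rule, f'(k) = n + δ, so α·k^(α−1) = n + δ and k_gold = (α/(n + δ))^(1/(1−α)).
k_gold = (0.44/0.108)^(1/0.56) = 4.0741^1.7857 ≈ 12.2838
c_gold = f(k_gold) − (n + δ)·k_gold = 3.0151 − 0.108×12.2838 ≈ 1.6884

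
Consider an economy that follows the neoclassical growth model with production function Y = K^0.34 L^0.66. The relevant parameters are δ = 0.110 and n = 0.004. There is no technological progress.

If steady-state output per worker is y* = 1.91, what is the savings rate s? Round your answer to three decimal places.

s ≈ 0.400

At the steady state, Δk = 0, so s·k^α = (n + δ)·k.
Since y* = [s/(n + δ)]^(α/(1−α)), we have s/(n + δ) = (y*)^((1−α)/α) = 1.91^1.9412 = 3.5119.
Therefore s = 3.5119 × (n + δ) = 3.5119 × 0.114 = 0.4004.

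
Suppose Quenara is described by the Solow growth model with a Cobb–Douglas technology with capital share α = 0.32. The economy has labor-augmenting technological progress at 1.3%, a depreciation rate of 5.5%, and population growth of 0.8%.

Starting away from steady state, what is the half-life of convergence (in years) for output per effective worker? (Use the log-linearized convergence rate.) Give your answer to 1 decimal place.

about 13.4 years

Near the steady state the convergence rate is λ = (1 − α)(n + g + δ).
λ = (1 − 0.32) × 0.076 = 0.68 × 0.076 = 0.05168
Half-life = ln 2 / λ = 0.6931 / 0.05168 ≈ 13.41 years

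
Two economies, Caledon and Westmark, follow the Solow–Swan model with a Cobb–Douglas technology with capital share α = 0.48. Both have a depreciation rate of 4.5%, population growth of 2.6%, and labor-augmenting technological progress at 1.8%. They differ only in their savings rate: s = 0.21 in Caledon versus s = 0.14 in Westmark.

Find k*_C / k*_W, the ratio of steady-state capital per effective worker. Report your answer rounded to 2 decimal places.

k*_C / k*_W ≈ 2.18

Steady-state k* = [s/(n + g + δ)]^(1/(1−α)), so the ratio is [ (s_C/(n + g + δ)_C) / (s_W/(n + g + δ)_W) ]^1.9231.
s_C/(n + g + δ)_C = 0.21/0.089 = 2.3596; s_W/(n + g + δ)_W = 0.14/0.089 = 1.5730.
Ratio = (2.3596/1.5730)^1.9231 = 1.5001^1.9231 ≈ 2.1812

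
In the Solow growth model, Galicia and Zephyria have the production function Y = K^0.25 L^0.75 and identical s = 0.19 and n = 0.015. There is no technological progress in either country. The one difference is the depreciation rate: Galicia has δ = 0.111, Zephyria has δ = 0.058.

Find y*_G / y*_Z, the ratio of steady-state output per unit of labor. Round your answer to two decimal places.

Steady-state y* = [s/(n + δ)]^(α/(1−α)), so the ratio is [ (s_G/(n + δ)_G) / (s_Z/(n + δ)_Z) ]^0.3333.
s_G/(n + δ)_G = 0.19/0.126 = 1.5079; s_Z/(n + δ)_Z = 0.19/0.073 = 2.6027.
Ratio = (1.5079/2.6027)^0.3333 = 0.5794^0.3333 ≈ 0.8337

y*_G / y*_Z ≈ 0.83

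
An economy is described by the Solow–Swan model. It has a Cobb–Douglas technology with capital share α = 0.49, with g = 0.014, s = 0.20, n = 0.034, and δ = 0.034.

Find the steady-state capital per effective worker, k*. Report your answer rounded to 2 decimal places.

Steady state requires s·f(k) = (n + g + δ)·k, i.e. s·k^α = (n + g + δ)·k.
Dividing both sides by k: k^(1−α) = s / (n + g + δ).
k^0.51 = 0.20 / (0.034 + 0.014 + 0.034) = 0.20 / 0.082 = 2.4390
k* = 2.4390^(1/0.51) ≈ 5.7443

k* ≈ 5.74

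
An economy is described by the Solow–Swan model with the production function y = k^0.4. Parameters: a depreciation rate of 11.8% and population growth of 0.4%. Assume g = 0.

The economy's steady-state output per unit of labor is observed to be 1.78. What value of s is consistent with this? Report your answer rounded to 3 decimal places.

Steady state requires s·f(k) = (n + δ)·k, i.e. s·k^α = (n + δ)·k.
Since y* = [s/(n + δ)]^(α/(1−α)), we have s/(n + δ) = (y*)^((1−α)/α) = 1.78^1.5 = 2.3748.
Therefore s = 2.3748 × (n + δ) = 2.3748 × 0.122 = 0.2897.

s ≈ 0.290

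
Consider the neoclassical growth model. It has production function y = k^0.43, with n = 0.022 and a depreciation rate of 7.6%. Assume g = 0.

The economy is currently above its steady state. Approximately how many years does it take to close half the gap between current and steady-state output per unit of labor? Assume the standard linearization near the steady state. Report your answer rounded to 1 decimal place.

half-life ≈ 12.4 years

Near the steady state the convergence rate is λ = (1 − α)(n + δ).
λ = (1 − 0.43) × 0.098 = 0.57 × 0.098 = 0.05586
Half-life = ln 2 / λ = 0.6931 / 0.05586 ≈ 12.41 years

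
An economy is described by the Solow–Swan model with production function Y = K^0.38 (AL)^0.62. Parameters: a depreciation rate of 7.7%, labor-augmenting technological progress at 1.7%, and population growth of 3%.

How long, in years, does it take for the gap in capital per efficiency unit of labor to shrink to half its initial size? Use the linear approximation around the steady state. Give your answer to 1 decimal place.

about 9.0 years

Near the steady state the convergence rate is λ = (1 − α)(n + g + δ).
λ = (1 − 0.38) × 0.124 = 0.62 × 0.124 = 0.07688
Half-life = ln 2 / λ = 0.6931 / 0.07688 ≈ 9.02 years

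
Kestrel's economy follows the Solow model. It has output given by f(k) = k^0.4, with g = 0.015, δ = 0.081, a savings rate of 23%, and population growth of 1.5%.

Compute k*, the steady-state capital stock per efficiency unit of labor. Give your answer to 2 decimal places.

k* = 3.37

Steady state requires s·f(k) = (n + g + δ)·k, i.e. s·k^α = (n + g + δ)·k.
Rearranging, k^(1−α) = s / (n + g + δ).
k^0.6 = 0.23 / (0.015 + 0.015 + 0.081) = 0.23 / 0.111 = 2.0721
k* = 2.0721^(1/0.6) ≈ 3.3678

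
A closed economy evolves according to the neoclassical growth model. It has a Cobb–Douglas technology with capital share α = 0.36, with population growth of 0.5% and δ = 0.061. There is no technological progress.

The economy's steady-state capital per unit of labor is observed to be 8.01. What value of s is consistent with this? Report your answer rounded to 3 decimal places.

s ≈ 0.250

At the steady state, Δk = 0, so s·k^α = (n + δ)·k.
So s / (n + δ) = (k*)^(1−α) = 8.01^0.64 = 3.7873.
Therefore s = 3.7873 × (n + δ) = 3.7873 × 0.066 = 0.2500.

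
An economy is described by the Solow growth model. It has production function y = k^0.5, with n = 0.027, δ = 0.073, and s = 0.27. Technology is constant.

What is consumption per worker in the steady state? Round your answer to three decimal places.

c* = 1.971

In steady state, investment equals break-even investment: s·k^α = (n + δ)·k.
Dividing both sides by k: k^(1−α) = s / (n + δ).
k^0.5 = 0.27 / (0.027 + 0.073) = 0.27 / 0.100 = 2.7000
k* = 2.7000^(1/0.5) ≈ 7.2900
y* = (k*)^α = 7.2900^0.5 ≈ 2.7000
c* = (1 − s)·y* = (1 − 0.27) × 2.7000 ≈ 1.9710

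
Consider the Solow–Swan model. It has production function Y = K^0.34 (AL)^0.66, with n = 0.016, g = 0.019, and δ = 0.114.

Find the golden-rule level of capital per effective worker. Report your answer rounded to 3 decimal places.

k_gold ≈ 3.490

The golden rule sets f'(k) = n + g + δ, i.e. α·k^(α−1) = n + g + δ.
So k^(1−α) = α / (n + g + δ) = 0.34 / 0.149 = 2.2819.
k_gold = 2.2819^(1/0.66) ≈ 3.4904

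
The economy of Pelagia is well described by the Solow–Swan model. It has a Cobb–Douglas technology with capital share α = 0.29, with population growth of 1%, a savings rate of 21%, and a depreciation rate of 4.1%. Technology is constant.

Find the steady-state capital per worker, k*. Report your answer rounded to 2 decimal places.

In steady state, investment equals break-even investment: s·k^α = (n + δ)·k.
Rearranging, k^(1−α) = s / (n + δ).
k^0.71 = 0.21 / (0.010 + 0.041) = 0.21 / 0.051 = 4.1176
k* = 4.1176^(1/0.71) ≈ 7.3400

k* ≈ 7.34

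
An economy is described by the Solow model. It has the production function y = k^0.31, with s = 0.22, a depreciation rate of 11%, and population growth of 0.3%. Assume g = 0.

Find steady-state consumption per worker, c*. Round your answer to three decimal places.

Steady state requires s·f(k) = (n + δ)·k, i.e. s·k^α = (n + δ)·k.
Rearranging, k^(1−α) = s / (n + δ).
k^0.69 = 0.22 / (0.003 + 0.110) = 0.22 / 0.113 = 1.9469
k* = 1.9469^(1/0.69) ≈ 2.6263
y* = (k*)^α = 2.6263^0.31 ≈ 1.3490
c* = (1 − s)·y* = (1 − 0.22) × 1.3490 ≈ 1.0522

c* = 1.052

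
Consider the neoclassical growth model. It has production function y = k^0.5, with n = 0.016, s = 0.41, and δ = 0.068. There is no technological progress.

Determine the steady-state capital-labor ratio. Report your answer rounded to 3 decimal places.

Steady state requires s·f(k) = (n + δ)·k, i.e. s·k^α = (n + δ)·k.
Rearranging, k^(1−α) = s / (n + δ).
k^0.5 = 0.41 / (0.016 + 0.068) = 0.41 / 0.084 = 4.8810
k* = 4.8810^(1/0.5) ≈ 23.8242

k* ≈ 23.824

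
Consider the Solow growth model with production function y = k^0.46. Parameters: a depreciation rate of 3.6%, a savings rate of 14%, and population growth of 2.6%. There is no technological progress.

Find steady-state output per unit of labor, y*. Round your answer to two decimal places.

y* = 2.00

Steady state requires s·f(k) = (n + δ)·k, i.e. s·k^α = (n + δ)·k.
Rearranging, k^(1−α) = s / (n + δ).
k^0.54 = 0.14 / (0.026 + 0.036) = 0.14 / 0.062 = 2.2581
k* = 2.2581^(1/0.54) ≈ 4.5194
y* = (k*)^α = 4.5194^0.46 ≈ 2.0014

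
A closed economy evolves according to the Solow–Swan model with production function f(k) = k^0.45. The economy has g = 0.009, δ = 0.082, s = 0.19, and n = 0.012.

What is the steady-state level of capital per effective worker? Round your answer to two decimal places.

k* ≈ 3.04

In steady state, investment equals break-even investment: s·k^α = (n + g + δ)·k.
Dividing both sides by k: k^(1−α) = s / (n + g + δ).
k^0.55 = 0.19 / (0.012 + 0.009 + 0.082) = 0.19 / 0.103 = 1.8447
k* = 1.8447^(1/0.55) ≈ 3.0444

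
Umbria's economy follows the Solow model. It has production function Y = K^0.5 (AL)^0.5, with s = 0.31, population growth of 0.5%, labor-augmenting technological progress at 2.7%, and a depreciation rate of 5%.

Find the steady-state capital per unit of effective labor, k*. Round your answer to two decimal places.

At the steady state, Δk = 0, so s·k^α = (n + g + δ)·k.
Rearranging, k^(1−α) = s / (n + g + δ).
k^0.5 = 0.31 / (0.005 + 0.027 + 0.050) = 0.31 / 0.082 = 3.7805
k* = 3.7805^(1/0.5) ≈ 14.2922

k* ≈ 14.29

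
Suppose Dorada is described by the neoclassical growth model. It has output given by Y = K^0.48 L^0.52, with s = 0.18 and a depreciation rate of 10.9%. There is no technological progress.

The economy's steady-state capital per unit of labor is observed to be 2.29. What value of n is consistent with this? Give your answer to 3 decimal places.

n ≈ 0.008

In steady state, investment equals break-even investment: s·k^α = (n + δ)·k.
So s / (n + δ) = (k*)^(1−α) = 2.29^0.52 = 1.5386.
Therefore n + δ = s / 1.5386 = 0.18 / 1.5386 = 0.1170, so n = 0.1170 − 0.109 = 0.0080.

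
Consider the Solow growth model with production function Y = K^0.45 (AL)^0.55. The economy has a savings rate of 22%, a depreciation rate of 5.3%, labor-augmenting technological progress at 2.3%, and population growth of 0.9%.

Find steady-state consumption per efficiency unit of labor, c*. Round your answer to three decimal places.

At the steady state, Δk = 0, so s·k^α = (n + g + δ)·k.
Dividing both sides by k: k^(1−α) = s / (n + g + δ).
k^0.55 = 0.22 / (0.009 + 0.023 + 0.053) = 0.22 / 0.085 = 2.5882
k* = 2.5882^(1/0.55) ≈ 5.6351
y* = (k*)^α = 5.6351^0.45 ≈ 2.1772
c* = (1 − s)·y* = (1 − 0.22) × 2.1772 ≈ 1.6982

c* ≈ 1.698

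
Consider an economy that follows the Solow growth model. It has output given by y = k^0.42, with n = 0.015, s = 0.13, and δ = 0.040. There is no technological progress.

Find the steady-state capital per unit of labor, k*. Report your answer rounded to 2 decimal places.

In steady state, investment equals break-even investment: s·k^α = (n + δ)·k.
Dividing both sides by k: k^(1−α) = s / (n + δ).
k^0.58 = 0.13 / (0.015 + 0.040) = 0.13 / 0.055 = 2.3636
k* = 2.3636^(1/0.58) ≈ 4.4065

k* ≈ 4.41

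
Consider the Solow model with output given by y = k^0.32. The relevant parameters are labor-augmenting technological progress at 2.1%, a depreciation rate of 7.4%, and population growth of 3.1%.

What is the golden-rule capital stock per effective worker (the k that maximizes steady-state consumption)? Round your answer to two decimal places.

k_gold ≈ 3.94

The golden rule sets f'(k) = n + g + δ, i.e. α·k^(α−1) = n + g + δ.
So k^(1−α) = α / (n + g + δ) = 0.32 / 0.126 = 2.5397.
k_gold = 2.5397^(1/0.68) ≈ 3.9379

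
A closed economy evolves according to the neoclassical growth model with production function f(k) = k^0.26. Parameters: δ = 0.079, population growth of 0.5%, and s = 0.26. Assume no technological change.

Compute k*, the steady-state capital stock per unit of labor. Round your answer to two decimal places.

Steady state requires s·f(k) = (n + δ)·k, i.e. s·k^α = (n + δ)·k.
Dividing both sides by k: k^(1−α) = s / (n + δ).
k^0.74 = 0.26 / (0.005 + 0.079) = 0.26 / 0.084 = 3.0952
k* = 3.0952^(1/0.74) ≈ 4.6035

k* = 4.60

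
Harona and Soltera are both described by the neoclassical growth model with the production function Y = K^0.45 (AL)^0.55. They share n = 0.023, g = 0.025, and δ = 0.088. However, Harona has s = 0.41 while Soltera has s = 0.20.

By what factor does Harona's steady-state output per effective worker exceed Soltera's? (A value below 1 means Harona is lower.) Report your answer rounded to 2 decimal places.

Steady-state y* = [s/(n + g + δ)]^(α/(1−α)), so the ratio is [ (s_H/(n + g + δ)_H) / (s_S/(n + g + δ)_S) ]^0.8182.
s_H/(n + g + δ)_H = 0.41/0.136 = 3.0147; s_S/(n + g + δ)_S = 0.20/0.136 = 1.4706.
Ratio = (3.0147/1.4706)^0.8182 = 2.0500^0.8182 ≈ 1.7992

ratio ≈ 1.80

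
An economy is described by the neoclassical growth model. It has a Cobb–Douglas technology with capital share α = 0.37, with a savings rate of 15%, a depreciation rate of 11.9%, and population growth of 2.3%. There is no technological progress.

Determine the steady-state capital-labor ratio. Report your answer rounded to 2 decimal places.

k* ≈ 1.09

In steady state, investment equals break-even investment: s·k^α = (n + δ)·k.
Rearranging, k^(1−α) = s / (n + δ).
k^0.63 = 0.15 / (0.023 + 0.119) = 0.15 / 0.142 = 1.0563
k* = 1.0563^(1/0.63) ≈ 1.0908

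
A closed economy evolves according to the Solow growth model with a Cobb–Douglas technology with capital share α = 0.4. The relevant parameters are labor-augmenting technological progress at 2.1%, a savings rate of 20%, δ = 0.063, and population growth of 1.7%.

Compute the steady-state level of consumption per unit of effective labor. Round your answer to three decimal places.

c* = 1.262

In steady state, investment equals break-even investment: s·k^α = (n + g + δ)·k.
Rearranging, k^(1−α) = s / (n + g + δ).
k^0.6 = 0.20 / (0.017 + 0.021 + 0.063) = 0.20 / 0.101 = 1.9802
k* = 1.9802^(1/0.6) ≈ 3.1226
y* = (k*)^α = 3.1226^0.4 ≈ 1.5769
c* = (1 − s)·y* = (1 − 0.20) × 1.5769 ≈ 1.2615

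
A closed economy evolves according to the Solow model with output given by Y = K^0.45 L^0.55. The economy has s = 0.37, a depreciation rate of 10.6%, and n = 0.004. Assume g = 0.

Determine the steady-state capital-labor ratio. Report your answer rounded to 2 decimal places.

At the steady state, Δk = 0, so s·k^α = (n + δ)·k.
Rearranging, k^(1−α) = s / (n + δ).
k^0.55 = 0.37 / (0.004 + 0.106) = 0.37 / 0.110 = 3.3636
k* = 3.3636^(1/0.55) ≈ 9.0746

k* = 9.07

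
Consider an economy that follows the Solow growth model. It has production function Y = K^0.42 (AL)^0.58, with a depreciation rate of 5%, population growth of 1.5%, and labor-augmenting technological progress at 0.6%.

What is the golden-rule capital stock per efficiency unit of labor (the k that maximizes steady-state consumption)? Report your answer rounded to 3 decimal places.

k_gold ≈ 21.430

The golden rule sets f'(k) = n + g + δ, i.e. α·k^(α−1) = n + g + δ.
So k^(1−α) = α / (n + g + δ) = 0.42 / 0.071 = 5.9155.
k_gold = 5.9155^(1/0.58) ≈ 21.4299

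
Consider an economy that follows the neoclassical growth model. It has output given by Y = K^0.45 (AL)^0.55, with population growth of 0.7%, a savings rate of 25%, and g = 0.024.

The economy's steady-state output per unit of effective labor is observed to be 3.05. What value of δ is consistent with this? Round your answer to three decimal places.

At the steady state, Δk = 0, so s·k^α = (n + g + δ)·k.
Since y* = [s/(n + g + δ)]^(α/(1−α)), we have s/(n + g + δ) = (y*)^((1−α)/α) = 3.05^1.2222 = 3.9076.
Therefore n + g + δ = s / 3.9076 = 0.25 / 3.9076 = 0.0640, so δ = 0.0640 − 0.031 = 0.0330.

δ ≈ 0.033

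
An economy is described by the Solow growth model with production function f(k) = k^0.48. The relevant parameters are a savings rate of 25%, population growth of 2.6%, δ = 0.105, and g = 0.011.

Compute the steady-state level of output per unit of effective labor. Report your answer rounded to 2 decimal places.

y* ≈ 1.69

Steady state requires s·f(k) = (n + g + δ)·k, i.e. s·k^α = (n + g + δ)·k.
Rearranging, k^(1−α) = s / (n + g + δ).
k^0.52 = 0.25 / (0.026 + 0.011 + 0.105) = 0.25 / 0.142 = 1.7606
k* = 1.7606^(1/0.52) ≈ 2.9677
y* = (k*)^α = 2.9677^0.48 ≈ 1.6856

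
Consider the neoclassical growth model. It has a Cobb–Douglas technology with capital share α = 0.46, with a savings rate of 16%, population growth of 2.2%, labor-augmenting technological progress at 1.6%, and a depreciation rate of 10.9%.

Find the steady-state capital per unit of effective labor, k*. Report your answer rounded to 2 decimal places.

k* ≈ 1.17

At the steady state, Δk = 0, so s·k^α = (n + g + δ)·k.
Rearranging, k^(1−α) = s / (n + g + δ).
k^0.54 = 0.16 / (0.022 + 0.016 + 0.109) = 0.16 / 0.147 = 1.0884
k* = 1.0884^(1/0.54) ≈ 1.1698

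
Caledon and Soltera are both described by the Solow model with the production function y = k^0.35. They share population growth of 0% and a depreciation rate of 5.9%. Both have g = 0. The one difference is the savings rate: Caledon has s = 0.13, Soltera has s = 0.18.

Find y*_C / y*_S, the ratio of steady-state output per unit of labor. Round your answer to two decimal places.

Steady-state y* = [s/(n + δ)]^(α/(1−α)), so the ratio is [ (s_C/(n + δ)_C) / (s_S/(n + δ)_S) ]^0.5385.
s_C/(n + δ)_C = 0.13/0.059 = 2.2034; s_S/(n + δ)_S = 0.18/0.059 = 3.0508.
Ratio = (2.2034/3.0508)^0.5385 = 0.7222^0.5385 ≈ 0.8392

y*_C / y*_S ≈ 0.84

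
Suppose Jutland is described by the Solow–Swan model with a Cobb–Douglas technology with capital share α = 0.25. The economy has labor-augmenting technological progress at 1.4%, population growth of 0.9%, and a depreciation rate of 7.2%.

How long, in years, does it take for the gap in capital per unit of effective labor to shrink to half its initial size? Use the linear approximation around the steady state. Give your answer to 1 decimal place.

t_½ ≈ 9.7 years

Near the steady state the convergence rate is λ = (1 − α)(n + g + δ).
λ = (1 − 0.25) × 0.095 = 0.75 × 0.095 = 0.07125
Half-life = ln 2 / λ = 0.6931 / 0.07125 ≈ 9.73 years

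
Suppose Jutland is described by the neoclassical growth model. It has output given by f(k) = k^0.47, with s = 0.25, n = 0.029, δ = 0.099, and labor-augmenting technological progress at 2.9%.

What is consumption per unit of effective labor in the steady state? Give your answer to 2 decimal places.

c* ≈ 1.13

At the steady state, Δk = 0, so s·k^α = (n + g + δ)·k.
Dividing both sides by k: k^(1−α) = s / (n + g + δ).
k^0.53 = 0.25 / (0.029 + 0.029 + 0.099) = 0.25 / 0.157 = 1.5924
k* = 1.5924^(1/0.53) ≈ 2.4056
y* = (k*)^α = 2.4056^0.47 ≈ 1.5107
c* = (1 − s)·y* = (1 − 0.25) × 1.5107 ≈ 1.1330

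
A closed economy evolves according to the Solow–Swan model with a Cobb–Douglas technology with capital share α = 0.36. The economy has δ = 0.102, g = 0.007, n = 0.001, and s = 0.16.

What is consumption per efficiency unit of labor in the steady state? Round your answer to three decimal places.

c* ≈ 1.037

At the steady state, Δk = 0, so s·k^α = (n + g + δ)·k.
Rearranging, k^(1−α) = s / (n + g + δ).
k^0.64 = 0.16 / (0.001 + 0.007 + 0.102) = 0.16 / 0.110 = 1.4545
k* = 1.4545^(1/0.64) ≈ 1.7957
y* = (k*)^α = 1.7957^0.36 ≈ 1.2346
c* = (1 − s)·y* = (1 − 0.16) × 1.2346 ≈ 1.0371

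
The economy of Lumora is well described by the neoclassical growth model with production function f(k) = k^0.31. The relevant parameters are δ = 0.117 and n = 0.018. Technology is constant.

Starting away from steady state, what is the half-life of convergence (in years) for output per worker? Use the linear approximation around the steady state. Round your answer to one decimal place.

t_½ ≈ 7.4 years

Near the steady state the convergence rate is λ = (1 − α)(n + δ).
λ = (1 − 0.31) × 0.135 = 0.69 × 0.135 = 0.09315
Half-life = ln 2 / λ = 0.6931 / 0.09315 ≈ 7.44 years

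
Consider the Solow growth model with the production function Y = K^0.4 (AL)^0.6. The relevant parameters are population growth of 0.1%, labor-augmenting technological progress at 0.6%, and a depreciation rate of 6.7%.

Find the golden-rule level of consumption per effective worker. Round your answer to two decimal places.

c_gold ≈ 1.85

At the golden rule, f'(k) = n + g + δ, so α·k^(α−1) = n + g + δ and k_gold = (α/(n + g + δ))^(1/(1−α)).
k_gold = (0.4/0.074)^(1/0.6) = 5.4054^1.6667 ≈ 16.6496
c_gold = f(k_gold) − (n + g + δ)·k_gold = 3.0801 − 0.074×16.6496 ≈ 1.8480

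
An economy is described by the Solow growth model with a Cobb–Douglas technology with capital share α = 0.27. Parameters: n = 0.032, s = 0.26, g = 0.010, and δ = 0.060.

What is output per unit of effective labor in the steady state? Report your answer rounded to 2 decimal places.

y* = 1.41

In steady state, investment equals break-even investment: s·k^α = (n + g + δ)·k.
Dividing both sides by k: k^(1−α) = s / (n + g + δ).
k^0.73 = 0.26 / (0.032 + 0.010 + 0.060) = 0.26 / 0.102 = 2.5490
k* = 2.5490^(1/0.73) ≈ 3.6031
y* = (k*)^α = 3.6031^0.27 ≈ 1.4135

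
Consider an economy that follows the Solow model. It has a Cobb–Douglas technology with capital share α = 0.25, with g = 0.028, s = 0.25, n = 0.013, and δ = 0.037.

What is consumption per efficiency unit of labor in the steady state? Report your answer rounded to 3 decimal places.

c* = 1.106

In steady state, investment equals break-even investment: s·k^α = (n + g + δ)·k.
Dividing both sides by k: k^(1−α) = s / (n + g + δ).
k^0.75 = 0.25 / (0.013 + 0.028 + 0.037) = 0.25 / 0.078 = 3.2051
k* = 3.2051^(1/0.75) ≈ 4.7256
y* = (k*)^α = 4.7256^0.25 ≈ 1.4744
c* = (1 − s)·y* = (1 − 0.25) × 1.4744 ≈ 1.1058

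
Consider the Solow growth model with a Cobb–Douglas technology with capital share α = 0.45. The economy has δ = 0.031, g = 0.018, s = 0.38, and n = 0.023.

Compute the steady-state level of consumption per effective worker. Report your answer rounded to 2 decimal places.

c* = 2.42

Steady state requires s·f(k) = (n + g + δ)·k, i.e. s·k^α = (n + g + δ)·k.
Rearranging, k^(1−α) = s / (n + g + δ).
k^0.55 = 0.38 / (0.023 + 0.018 + 0.031) = 0.38 / 0.072 = 5.2778
k* = 5.2778^(1/0.55) ≈ 20.5850
y* = (k*)^α = 20.5850^0.45 ≈ 3.9003
c* = (1 − s)·y* = (1 − 0.38) × 3.9003 ≈ 2.4182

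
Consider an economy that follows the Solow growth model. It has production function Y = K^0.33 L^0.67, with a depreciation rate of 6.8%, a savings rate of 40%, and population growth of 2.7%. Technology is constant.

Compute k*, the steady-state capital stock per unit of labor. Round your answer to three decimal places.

k* = 8.548

At the steady state, Δk = 0, so s·k^α = (n + δ)·k.
Dividing both sides by k: k^(1−α) = s / (n + δ).
k^0.67 = 0.40 / (0.027 + 0.068) = 0.40 / 0.095 = 4.2105
k* = 4.2105^(1/0.67) ≈ 8.5475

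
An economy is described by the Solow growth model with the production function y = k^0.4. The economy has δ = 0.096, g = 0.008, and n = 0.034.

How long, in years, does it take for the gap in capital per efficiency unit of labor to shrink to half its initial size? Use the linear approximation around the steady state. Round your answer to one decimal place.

half-life ≈ 8.4 years

Near the steady state the convergence rate is λ = (1 − α)(n + g + δ).
λ = (1 − 0.4) × 0.138 = 0.6 × 0.138 = 0.0828
Half-life = ln 2 / λ = 0.6931 / 0.0828 ≈ 8.37 years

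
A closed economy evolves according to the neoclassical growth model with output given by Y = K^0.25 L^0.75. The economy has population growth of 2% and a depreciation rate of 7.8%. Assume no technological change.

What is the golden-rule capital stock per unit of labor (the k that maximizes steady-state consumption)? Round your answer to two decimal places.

The golden rule sets f'(k) = n + δ, i.e. α·k^(α−1) = n + δ.
So k^(1−α) = α / (n + δ) = 0.25 / 0.098 = 2.5510.
k_gold = 2.5510^(1/0.75) ≈ 3.4856

k_gold ≈ 3.49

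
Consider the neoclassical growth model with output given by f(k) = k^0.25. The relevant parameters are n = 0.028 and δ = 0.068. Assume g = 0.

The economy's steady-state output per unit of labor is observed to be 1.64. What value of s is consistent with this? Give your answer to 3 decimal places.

s ≈ 0.423

In steady state, investment equals break-even investment: s·k^α = (n + δ)·k.
Since y* = [s/(n + δ)]^(α/(1−α)), we have s/(n + δ) = (y*)^((1−α)/α) = 1.64^3 = 4.4109.
Therefore s = 4.4109 × (n + δ) = 4.4109 × 0.096 = 0.4234.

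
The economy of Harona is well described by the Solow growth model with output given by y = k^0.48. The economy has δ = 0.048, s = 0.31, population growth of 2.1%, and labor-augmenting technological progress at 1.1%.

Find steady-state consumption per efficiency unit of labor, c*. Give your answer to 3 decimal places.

Steady state requires s·f(k) = (n + g + δ)·k, i.e. s·k^α = (n + g + δ)·k.
Rearranging, k^(1−α) = s / (n + g + δ).
k^0.52 = 0.31 / (0.021 + 0.011 + 0.048) = 0.31 / 0.080 = 3.8750
k* = 3.8750^(1/0.52) ≈ 13.5298
y* = (k*)^α = 13.5298^0.48 ≈ 3.4916
c* = (1 − s)·y* = (1 − 0.31) × 3.4916 ≈ 2.4092

c* ≈ 2.409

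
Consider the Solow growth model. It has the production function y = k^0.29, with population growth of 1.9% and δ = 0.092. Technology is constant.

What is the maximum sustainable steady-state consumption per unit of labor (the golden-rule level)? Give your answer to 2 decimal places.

c_gold ≈ 1.05

At the golden rule, f'(k) = n + δ, so α·k^(α−1) = n + δ and k_gold = (α/(n + δ))^(1/(1−α)).
k_gold = (0.29/0.111)^(1/0.71) = 2.6126^1.4085 ≈ 3.8677
c_gold = f(k_gold) − (n + δ)·k_gold = 1.4803 − 0.111×3.8677 ≈ 1.0510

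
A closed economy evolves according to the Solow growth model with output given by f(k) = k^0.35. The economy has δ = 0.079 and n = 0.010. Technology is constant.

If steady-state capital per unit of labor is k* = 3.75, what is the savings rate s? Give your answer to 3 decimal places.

Steady state requires s·f(k) = (n + δ)·k, i.e. s·k^α = (n + δ)·k.
So s / (n + δ) = (k*)^(1−α) = 3.75^0.65 = 2.3611.
Therefore s = 2.3611 × (n + δ) = 2.3611 × 0.089 = 0.2101.

s ≈ 0.210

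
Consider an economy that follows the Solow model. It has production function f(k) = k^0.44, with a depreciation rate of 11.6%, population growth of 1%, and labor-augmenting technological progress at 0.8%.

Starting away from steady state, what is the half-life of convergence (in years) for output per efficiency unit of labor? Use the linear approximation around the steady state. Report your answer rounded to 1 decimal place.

about 9.2 years

Near the steady state the convergence rate is λ = (1 − α)(n + g + δ).
λ = (1 − 0.44) × 0.134 = 0.56 × 0.134 = 0.07504
Half-life = ln 2 / λ = 0.6931 / 0.07504 ≈ 9.24 years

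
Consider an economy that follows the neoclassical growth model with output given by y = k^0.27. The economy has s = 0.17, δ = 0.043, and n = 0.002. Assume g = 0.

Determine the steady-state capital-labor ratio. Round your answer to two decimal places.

At the steady state, Δk = 0, so s·k^α = (n + δ)·k.
Dividing both sides by k: k^(1−α) = s / (n + δ).
k^0.73 = 0.17 / (0.002 + 0.043) = 0.17 / 0.045 = 3.7778
k* = 3.7778^(1/0.73) ≈ 6.1764

k* = 6.18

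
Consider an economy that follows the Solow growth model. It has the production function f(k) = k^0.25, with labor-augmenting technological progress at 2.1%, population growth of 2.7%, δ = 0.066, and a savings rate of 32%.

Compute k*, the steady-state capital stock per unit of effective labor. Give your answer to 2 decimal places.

Steady state requires s·f(k) = (n + g + δ)·k, i.e. s·k^α = (n + g + δ)·k.
Rearranging, k^(1−α) = s / (n + g + δ).
k^0.75 = 0.32 / (0.027 + 0.021 + 0.066) = 0.32 / 0.114 = 2.8070
k* = 2.8070^(1/0.75) ≈ 3.9596

k* ≈ 3.96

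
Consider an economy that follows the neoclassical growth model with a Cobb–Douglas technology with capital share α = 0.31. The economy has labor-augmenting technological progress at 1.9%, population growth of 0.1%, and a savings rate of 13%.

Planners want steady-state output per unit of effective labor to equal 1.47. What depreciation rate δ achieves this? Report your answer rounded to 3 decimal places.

In steady state, investment equals break-even investment: s·k^α = (n + g + δ)·k.
Since y* = [s/(n + g + δ)]^(α/(1−α)), we have s/(n + g + δ) = (y*)^((1−α)/α) = 1.47^2.2258 = 2.3573.
Therefore n + g + δ = s / 2.3573 = 0.13 / 2.3573 = 0.0551, so δ = 0.0551 − 0.020 = 0.0351.

δ ≈ 0.035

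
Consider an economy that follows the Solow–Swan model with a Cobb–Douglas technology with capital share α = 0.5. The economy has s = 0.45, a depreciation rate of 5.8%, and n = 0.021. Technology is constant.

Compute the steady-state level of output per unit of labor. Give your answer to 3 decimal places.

In steady state, investment equals break-even investment: s·k^α = (n + δ)·k.
Dividing both sides by k: k^(1−α) = s / (n + δ).
k^0.5 = 0.45 / (0.021 + 0.058) = 0.45 / 0.079 = 5.6962
k* = 5.6962^(1/0.5) ≈ 32.4467
y* = (k*)^α = 32.4467^0.5 ≈ 5.6962

y* = 5.696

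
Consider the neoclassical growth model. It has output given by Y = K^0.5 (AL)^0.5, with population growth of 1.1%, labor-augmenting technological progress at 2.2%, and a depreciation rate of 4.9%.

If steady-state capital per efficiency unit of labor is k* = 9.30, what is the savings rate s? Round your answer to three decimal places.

In steady state, investment equals break-even investment: s·k^α = (n + g + δ)·k.
So s / (n + g + δ) = (k*)^(1−α) = 9.30^0.5 = 3.0496.
Therefore s = 3.0496 × (n + g + δ) = 3.0496 × 0.082 = 0.2501.

s ≈ 0.250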